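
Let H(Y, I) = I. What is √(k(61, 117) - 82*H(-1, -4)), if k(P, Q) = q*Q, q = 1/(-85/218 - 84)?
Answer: √110542237870/18397 ≈ 18.072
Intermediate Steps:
q = -218/18397 (q = 1/(-85*1/218 - 84) = 1/(-85/218 - 84) = 1/(-18397/218) = -218/18397 ≈ -0.011850)
k(P, Q) = -218*Q/18397
√(k(61, 117) - 82*H(-1, -4)) = √(-218/18397*117 - 82*(-4)) = √(-25506/18397 + 328) = √(6008710/18397) = √110542237870/18397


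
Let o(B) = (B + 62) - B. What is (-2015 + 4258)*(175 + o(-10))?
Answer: 531591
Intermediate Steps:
o(B) = 62 (o(B) = (62 + B) - B = 62)
(-2015 + 4258)*(175 + o(-10)) = (-2015 + 4258)*(175 + 62) = 2243*237 = 531591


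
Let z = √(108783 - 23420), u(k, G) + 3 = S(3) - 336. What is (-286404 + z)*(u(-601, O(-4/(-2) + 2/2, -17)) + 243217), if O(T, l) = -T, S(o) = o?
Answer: -69562089924 + 242881*√85363 ≈ -6.9491e+10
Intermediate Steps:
u(k, G) = -336 (u(k, G) = -3 + (3 - 336) = -3 - 333 = -336)
z = √85363 ≈ 292.17
(-286404 + z)*(u(-601, O(-4/(-2) + 2/2, -17)) + 243217) = (-286404 + √85363)*(-336 + 243217) = (-286404 + √85363)*242881 = -69562089924 + 242881*√85363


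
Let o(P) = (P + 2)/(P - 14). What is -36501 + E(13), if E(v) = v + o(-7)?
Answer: -766243/21 ≈ -36488.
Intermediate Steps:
o(P) = (2 + P)/(-14 + P)
E(v) = 5/21 + v (E(v) = v + (2 - 7)/(-14 - 7) = v - 5/(-21) = v - 1/21*(-5) = v + 5/21 = 5/21 + v)
-36501 + E(13) = -36501 + (5/21 + 13) = -36501 + 278/21 = -766243/21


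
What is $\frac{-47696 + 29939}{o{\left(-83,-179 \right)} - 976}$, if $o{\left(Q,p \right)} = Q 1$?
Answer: $\frac{5919}{353} \approx 16.768$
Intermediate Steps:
$o{\left(Q,p \right)} = Q$
$\frac{-47696 + 29939}{o{\left(-83,-179 \right)} - 976} = \frac{-47696 + 29939}{-83 - 976} = - \frac{17757}{-1059} = \left(-17757\right) \left(- \frac{1}{1059}\right) = \frac{5919}{353}$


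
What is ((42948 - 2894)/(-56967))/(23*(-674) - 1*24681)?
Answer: 40054/2289104961 ≈ 1.7498e-5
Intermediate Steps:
((42948 - 2894)/(-56967))/(23*(-674) - 1*24681) = (40054*(-1/56967))/(-15502 - 24681) = -40054/56967/(-40183) = -40054/56967*(-1/40183) = 40054/2289104961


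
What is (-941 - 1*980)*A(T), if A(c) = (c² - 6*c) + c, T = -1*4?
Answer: -69156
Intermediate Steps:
T = -4
A(c) = c² - 5*c
(-941 - 1*980)*A(T) = (-941 - 1*980)*(-4*(-5 - 4)) = (-941 - 980)*(-4*(-9)) = -1921*36 = -69156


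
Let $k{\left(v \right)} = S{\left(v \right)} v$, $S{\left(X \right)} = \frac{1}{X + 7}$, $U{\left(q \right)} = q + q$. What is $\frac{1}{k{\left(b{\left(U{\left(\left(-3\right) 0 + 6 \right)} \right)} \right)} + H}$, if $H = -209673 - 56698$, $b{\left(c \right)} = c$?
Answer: $- \frac{19}{5061037} \approx -3.7542 \cdot 10^{-6}$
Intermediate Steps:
$U{\left(q \right)} = 2 q$
$S{\left(X \right)} = \frac{1}{7 + X}$
$k{\left(v \right)} = \frac{v}{7 + v}$
$H = -266371$
$\frac{1}{k{\left(b{\left(U{\left(\left(-3\right) 0 + 6 \right)} \right)} \right)} + H} = \frac{1}{\frac{2 \left(\left(-3\right) 0 + 6\right)}{7 + 2 \left(\left(-3\right) 0 + 6\right)} - 266371} = \frac{1}{\frac{2 \left(0 + 6\right)}{7 + 2 \left(0 + 6\right)} - 266371} = \frac{1}{\frac{2 \cdot 6}{7 + 2 \cdot 6} - 266371} = \frac{1}{\frac{12}{7 + 12} - 266371} = \frac{1}{\frac{12}{19} - 266371} = \frac{1}{- \frac{5061037}{19}} = - \frac{19}{5061037}$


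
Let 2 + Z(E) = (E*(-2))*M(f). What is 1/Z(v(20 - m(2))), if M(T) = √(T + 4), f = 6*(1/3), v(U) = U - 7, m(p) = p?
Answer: 1/1450 - 11*√6/1450 ≈ -0.017893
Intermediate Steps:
v(U) = -7 + U
f = 2 (f = 6*(1*(⅓)) = 6*(⅓) = 2)
M(T) = √(4 + T)
Z(E) = -2 - 2*E*√6 (Z(E) = -2 + (E*(-2))*√(4 + 2) = -2 + (-2*E)*√6 = -2 - 2*E*√6)
1/Z(v(20 - m(2))) = 1/(-2 - 2*(-7 + (20 - 1*2))*√6) = 1/(-2 - 2*(-7 + (20 - 2))*√6) = 1/(-2 - 2*(-7 + 18)*√6) = 1/(-2 - 2*11*√6) = 1/(-2 - 22*√6)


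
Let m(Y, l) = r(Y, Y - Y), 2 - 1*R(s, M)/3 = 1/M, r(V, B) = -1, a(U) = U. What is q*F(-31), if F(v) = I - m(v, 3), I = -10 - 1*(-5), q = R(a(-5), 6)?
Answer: -22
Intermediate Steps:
R(s, M) = 6 - 3/M
q = 11/2 (q = 6 - 3/6 = 6 - 3*⅙ = 6 - ½ = 11/2 ≈ 5.5000)
m(Y, l) = -1
I = -5 (I = -10 + 5 = -5)
F(v) = -4 (F(v) = -5 - 1*(-1) = -5 + 1 = -4)
q*F(-31) = (11/2)*(-4) = -22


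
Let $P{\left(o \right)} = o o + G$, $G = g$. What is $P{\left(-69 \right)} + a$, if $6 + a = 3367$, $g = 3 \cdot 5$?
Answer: $8137$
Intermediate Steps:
$g = 15$
$G = 15$
$P{\left(o \right)} = 15 + o^{2}$ ($P{\left(o \right)} = o o + 15 = o^{2} + 15 = 15 + o^{2}$)
$a = 3361$ ($a = -6 + 3367 = 3361$)
$P{\left(-69 \right)} + a = \left(15 + \left(-69\right)^{2}\right) + 3361 = \left(15 + 4761\right) + 3361 = 4776 + 3361 = 8137$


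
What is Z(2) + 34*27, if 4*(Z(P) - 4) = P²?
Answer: 923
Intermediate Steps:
Z(P) = 4 + P²/4
Z(2) + 34*27 = (4 + (¼)*2²) + 34*27 = (4 + (¼)*4) + 918 = (4 + 1) + 918 = 5 + 918 = 923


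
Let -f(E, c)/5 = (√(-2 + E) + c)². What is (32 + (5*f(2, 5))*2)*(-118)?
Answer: 143724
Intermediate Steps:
f(E, c) = -5*(c + √(-2 + E))² (f(E, c) = -5*(√(-2 + E) + c)² = -5*(c + √(-2 + E))²)
(32 + (5*f(2, 5))*2)*(-118) = (32 + (5*(-5*(5 + √(-2 + 2))²))*2)*(-118) = (32 + (5*(-5*(5 + √0)²))*2)*(-118) = (32 + (5*(-5*(5 + 0)²))*2)*(-118) = (32 + (5*(-5*5²))*2)*(-118) = (32 + (5*(-5*25))*2)*(-118) = (32 + (5*(-125))*2)*(-118) = (32 - 625*2)*(-118) = (32 - 1250)*(-118) = -1218*(-118) = 143724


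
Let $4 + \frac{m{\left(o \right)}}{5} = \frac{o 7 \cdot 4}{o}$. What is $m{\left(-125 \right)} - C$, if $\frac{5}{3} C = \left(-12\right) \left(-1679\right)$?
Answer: $- \frac{59844}{5} \approx -11969.0$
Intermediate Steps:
$C = \frac{60444}{5}$ ($C = \frac{3 \left(\left(-12\right) \left(-1679\right)\right)}{5} = \frac{3}{5} \cdot 20148 = \frac{60444}{5} \approx 12089.0$)
$m{\left(o \right)} = 120$ ($m{\left(o \right)} = -20 + 5 \frac{o 7 \cdot 4}{o} = -20 + 5 \frac{7 o 4}{o} = -20 + 5 \frac{28 o}{o} = -20 + 5 \cdot 28 = -20 + 140 = 120$)
$m{\left(-125 \right)} - C = 120 - \frac{60444}{5} = - \frac{59844}{5}$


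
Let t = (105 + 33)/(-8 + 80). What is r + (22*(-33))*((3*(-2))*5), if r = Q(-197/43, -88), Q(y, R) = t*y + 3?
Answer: 11235497/516 ≈ 21774.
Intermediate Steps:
t = 23/12 (t = 138/72 = 138*(1/72) = 23/12 ≈ 1.9167)
Q(y, R) = 3 + 23*y/12 (Q(y, R) = 23*y/12 + 3 = 3 + 23*y/12)
r = -2983/516 (r = 3 + 23*(-197/43)/12 = 3 + 23*(-197*1/43)/12 = 3 + (23/12)*(-197/43) = 3 - 4531/516 = -2983/516 ≈ -5.7810)
r + (22*(-33))*((3*(-2))*5) = -2983/516 + (22*(-33))*((3*(-2))*5) = -2983/516 - (-4356)*5 = -2983/516 - 726*(-30) = -2983/516 + 21780 = 11235497/516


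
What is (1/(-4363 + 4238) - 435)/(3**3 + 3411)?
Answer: -27188/214875 ≈ -0.12653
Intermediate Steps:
(1/(-4363 + 4238) - 435)/(3**3 + 3411) = (1/(-125) - 435)/(27 + 3411) = (-1/125 - 435)/3438 = -54376/125*1/3438 = -27188/214875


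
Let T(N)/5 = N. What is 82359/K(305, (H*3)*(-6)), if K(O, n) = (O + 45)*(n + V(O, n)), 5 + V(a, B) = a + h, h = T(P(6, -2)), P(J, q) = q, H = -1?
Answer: 82359/107800 ≈ 0.76400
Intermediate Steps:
T(N) = 5*N
h = -10 (h = 5*(-2) = -10)
V(a, B) = -15 + a (V(a, B) = -5 + (a - 10) = -5 + (-10 + a) = -15 + a)
K(O, n) = (45 + O)*(-15 + O + n) (K(O, n) = (O + 45)*(n + (-15 + O)) = (45 + O)*(-15 + O + n))
82359/K(305, (H*3)*(-6)) = 82359/(-675 + 305² + 30*305 + 45*(-1*3*(-6)) + 305*(-1*3*(-6))) = 82359/(-675 + 93025 + 9150 + 45*(-3*(-6)) + 305*(-3*(-6))) = 82359/(-675 + 93025 + 9150 + 45*18 + 305*18) = 82359/(-675 + 93025 + 9150 + 810 + 5490) = 82359/107800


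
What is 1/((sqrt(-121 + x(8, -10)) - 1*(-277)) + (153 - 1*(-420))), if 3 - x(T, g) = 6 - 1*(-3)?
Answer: 850/722627 - I*sqrt(127)/722627 ≈ 0.0011763 - 1.5595e-5*I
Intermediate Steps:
x(T, g) = -6 (x(T, g) = 3 - (6 - 1*(-3)) = 3 - (6 + 3) = 3 - 1*9 = 3 - 9 = -6)
1/((sqrt(-121 + x(8, -10)) - 1*(-277)) + (153 - 1*(-420))) = 1/((sqrt(-121 - 6) - 1*(-277)) + (153 - 1*(-420))) = 1/((sqrt(-127) + 277) + (153 + 420)) = 1/((I*sqrt(127) + 277) + 573) = 1/((277 + I*sqrt(127)) + 573) = 1/(850 + I*sqrt(127))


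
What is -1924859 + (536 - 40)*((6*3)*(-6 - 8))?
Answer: -2049851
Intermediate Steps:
-1924859 + (536 - 40)*((6*3)*(-6 - 8)) = -1924859 + 496*(18*(-14)) = -1924859 + 496*(-252) = -1924859 - 124992 = -2049851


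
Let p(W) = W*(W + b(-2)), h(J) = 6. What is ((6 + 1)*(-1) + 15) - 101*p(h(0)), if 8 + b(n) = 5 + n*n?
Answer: -4234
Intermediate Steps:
b(n) = -3 + n**2 (b(n) = -8 + (5 + n*n) = -8 + (5 + n**2) = -3 + n**2)
p(W) = W*(1 + W) (p(W) = W*(W + (-3 + (-2)**2)) = W*(W + (-3 + 4)) = W*(W + 1) = W*(1 + W))
((6 + 1)*(-1) + 15) - 101*p(h(0)) = ((6 + 1)*(-1) + 15) - 606*(1 + 6) = (7*(-1) + 15) - 606*7 = (-7 + 15) - 101*42 = 8 - 4242 = -4234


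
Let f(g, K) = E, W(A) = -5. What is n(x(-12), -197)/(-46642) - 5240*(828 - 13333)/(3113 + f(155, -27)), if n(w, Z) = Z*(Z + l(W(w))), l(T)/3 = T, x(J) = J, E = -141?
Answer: 382018612224/17327503 ≈ 22047.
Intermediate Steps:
l(T) = 3*T
f(g, K) = -141
n(w, Z) = Z*(-15 + Z) (n(w, Z) = Z*(Z + 3*(-5)) = Z*(Z - 15) = Z*(-15 + Z))
n(x(-12), -197)/(-46642) - 5240*(828 - 13333)/(3113 + f(155, -27)) = -197*(-15 - 197)/(-46642) - 5240*(828 - 13333)/(3113 - 141) = -197*(-212)*(-1/46642) - 5240/(2972/(-12505)) = 41764*(-1/46642) - 5240/(2972*(-1/12505)) = -20882/23321 - 5240/(-2972/12505) = -20882/23321 - 5240*(-12505/2972) = -20882/23321 + 16381550/743 = 382018612224/17327503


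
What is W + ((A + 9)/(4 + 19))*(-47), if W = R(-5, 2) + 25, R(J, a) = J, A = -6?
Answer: 319/23 ≈ 13.870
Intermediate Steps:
W = 20 (W = -5 + 25 = 20)
W + ((A + 9)/(4 + 19))*(-47) = 20 + ((-6 + 9)/(4 + 19))*(-47) = 20 + (3/23)*(-47) = 20 - 141/23 = 319/23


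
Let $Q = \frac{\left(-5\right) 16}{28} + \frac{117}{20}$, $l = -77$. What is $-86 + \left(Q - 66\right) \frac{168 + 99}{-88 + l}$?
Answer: $\frac{122869}{7700} \approx 15.957$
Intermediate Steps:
$Q = \frac{419}{140}$ ($Q = \left(-80\right) \frac{1}{28} + 117 \cdot \frac{1}{20} = - \frac{20}{7} + \frac{117}{20} = \frac{419}{140} \approx 2.9929$)
$-86 + \left(Q - 66\right) \frac{168 + 99}{-88 + l} = -86 + \left(\frac{419}{140} - 66\right) \frac{168 + 99}{-88 - 77} = -86 - \frac{8821 \frac{267}{-165}}{140} = -86 - \frac{8821 \cdot 267 \left(- \frac{1}{165}\right)}{140} = -86 - - \frac{785069}{7700} = -86 + \frac{785069}{7700} = \frac{122869}{7700}$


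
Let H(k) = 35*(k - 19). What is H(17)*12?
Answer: -840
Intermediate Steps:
H(k) = -665 + 35*k (H(k) = 35*(-19 + k) = -665 + 35*k)
H(17)*12 = (-665 + 35*17)*12 = (-665 + 595)*12 = -70*12 = -840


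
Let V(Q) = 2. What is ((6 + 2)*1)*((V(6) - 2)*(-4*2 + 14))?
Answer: 0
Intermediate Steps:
((6 + 2)*1)*((V(6) - 2)*(-4*2 + 14)) = ((6 + 2)*1)*((2 - 2)*(-4*2 + 14)) = (8*1)*(0*(-8 + 14)) = 8*(0*6) = 8*0 = 0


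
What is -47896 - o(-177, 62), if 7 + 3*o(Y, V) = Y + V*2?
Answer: -47876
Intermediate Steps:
o(Y, V) = -7/3 + Y/3 + 2*V/3 (o(Y, V) = -7/3 + (Y + V*2)/3 = -7/3 + (Y + 2*V)/3 = -7/3 + (Y/3 + 2*V/3) = -7/3 + Y/3 + 2*V/3)
-47896 - o(-177, 62) = -47896 - (-7/3 + (⅓)*(-177) + (⅔)*62) = -47896 - (-7/3 - 59 + 124/3) = -47896 - 1*(-20) = -47896 + 20 = -47876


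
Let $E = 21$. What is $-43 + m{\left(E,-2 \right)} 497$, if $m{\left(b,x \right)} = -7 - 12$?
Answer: $-9486$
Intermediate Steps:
$m{\left(b,x \right)} = -19$ ($m{\left(b,x \right)} = -7 - 12 = -19$)
$-43 + m{\left(E,-2 \right)} 497 = -43 - 9443 = -9486$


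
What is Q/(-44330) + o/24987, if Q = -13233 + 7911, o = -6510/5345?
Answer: 23683128751/197350532665 ≈ 0.12001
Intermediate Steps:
o = -1302/1069 (o = -6510*1/5345 = -1302/1069 ≈ -1.2180)
Q = -5322
Q/(-44330) + o/24987 = -5322/(-44330) - 1302/1069/24987 = -5322*(-1/44330) - 1302/1069*1/24987 = 2661/22165 - 434/8903701 = 23683128751/197350532665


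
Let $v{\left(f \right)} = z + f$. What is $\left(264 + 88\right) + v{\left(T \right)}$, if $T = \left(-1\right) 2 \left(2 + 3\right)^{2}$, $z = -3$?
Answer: $299$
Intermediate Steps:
$T = -50$ ($T = - 2 \cdot 5^{2} = \left(-2\right) 25 = -50$)
$v{\left(f \right)} = -3 + f$
$\left(264 + 88\right) + v{\left(T \right)} = \left(264 + 88\right) - 53 = 352 - 53 = 299$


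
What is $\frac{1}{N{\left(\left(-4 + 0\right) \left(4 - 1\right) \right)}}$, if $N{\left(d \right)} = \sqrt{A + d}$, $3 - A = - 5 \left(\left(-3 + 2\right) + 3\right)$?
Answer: $1$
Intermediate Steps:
$A = 13$ ($A = 3 - - 5 \left(\left(-3 + 2\right) + 3\right) = 3 - - 5 \left(-1 + 3\right) = 3 - \left(-5\right) 2 = 3 - -10 = 3 + 10 = 13$)
$N{\left(d \right)} = \sqrt{13 + d}$
$\frac{1}{N{\left(\left(-4 + 0\right) \left(4 - 1\right) \right)}} = \frac{1}{\sqrt{13 + \left(-4 + 0\right) \left(4 - 1\right)}} = \frac{1}{\sqrt{13 - 12}} = \frac{1}{\sqrt{1}} = 1^{-1} = 1$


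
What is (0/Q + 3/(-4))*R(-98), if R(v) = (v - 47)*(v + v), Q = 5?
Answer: -21315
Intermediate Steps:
R(v) = 2*v*(-47 + v) (R(v) = (-47 + v)*(2*v) = 2*v*(-47 + v))
(0/Q + 3/(-4))*R(-98) = (0/5 + 3/(-4))*(2*(-98)*(-47 - 98)) = (0*(1/5) + 3*(-1/4))*(2*(-98)*(-145)) = (0 - 3/4)*28420 = -3/4*28420 = -21315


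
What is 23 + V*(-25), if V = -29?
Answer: 748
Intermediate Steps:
23 + V*(-25) = 23 - 29*(-25) = 23 + 725 = 748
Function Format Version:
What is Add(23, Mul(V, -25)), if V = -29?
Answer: 748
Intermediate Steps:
Add(23, Mul(V, -25)) = Add(23, Mul(-29, -25)) = Add(23, 725) = 748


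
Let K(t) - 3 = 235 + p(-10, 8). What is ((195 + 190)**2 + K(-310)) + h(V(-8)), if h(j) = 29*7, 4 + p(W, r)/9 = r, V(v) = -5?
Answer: 148702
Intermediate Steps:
p(W, r) = -36 + 9*r
h(j) = 203
K(t) = 274 (K(t) = 3 + (235 + (-36 + 9*8)) = 3 + (235 + (-36 + 72)) = 3 + (235 + 36) = 3 + 271 = 274)
((195 + 190)**2 + K(-310)) + h(V(-8)) = ((195 + 190)**2 + 274) + 203 = (385**2 + 274) + 203 = (148225 + 274) + 203 = 148499 + 203 = 148702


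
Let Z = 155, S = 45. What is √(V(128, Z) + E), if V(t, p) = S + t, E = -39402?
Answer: I*√39229 ≈ 198.06*I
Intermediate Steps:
V(t, p) = 45 + t
√(V(128, Z) + E) = √((45 + 128) - 39402) = √(173 - 39402) = √(-39229) = I*√39229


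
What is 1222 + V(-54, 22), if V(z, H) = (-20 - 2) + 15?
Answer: 1215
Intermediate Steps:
V(z, H) = -7 (V(z, H) = -22 + 15 = -7)
1222 + V(-54, 22) = 1222 - 7 = 1215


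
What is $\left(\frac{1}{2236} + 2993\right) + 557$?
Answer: $\frac{7937801}{2236} \approx 3550.0$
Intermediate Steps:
$\left(\frac{1}{2236} + 2993\right) + 557 = \frac{6692349}{2236} + 557 = \frac{7937801}{2236}$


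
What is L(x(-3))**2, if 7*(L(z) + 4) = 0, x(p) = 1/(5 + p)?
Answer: 16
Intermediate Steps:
L(z) = -4 (L(z) = -4 + (1/7)*0 = -4 + 0 = -4)
L(x(-3))**2 = (-4)**2 = 16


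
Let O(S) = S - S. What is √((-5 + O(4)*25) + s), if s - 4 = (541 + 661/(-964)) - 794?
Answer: I*√59169597/482 ≈ 15.959*I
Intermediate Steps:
O(S) = 0
s = -240697/964 (s = 4 + ((541 + 661/(-964)) - 794) = 4 + ((541 + 661*(-1/964)) - 794) = 4 + ((541 - 661/964) - 794) = 4 + (520863/964 - 794) = 4 - 244553/964 = -240697/964 ≈ -249.69)
√((-5 + O(4)*25) + s) = √((-5 + 0*25) - 240697/964) = √((-5 + 0) - 240697/964) = √(-5 - 240697/964) = √(-245517/964) = I*√59169597/482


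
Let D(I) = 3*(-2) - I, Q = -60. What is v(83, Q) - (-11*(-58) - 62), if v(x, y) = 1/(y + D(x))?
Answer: -85825/149 ≈ -576.01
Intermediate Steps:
D(I) = -6 - I
v(x, y) = 1/(-6 + y - x) (v(x, y) = 1/(y + (-6 - x)) = 1/(-6 + y - x))
v(83, Q) - (-11*(-58) - 62) = -1/(6 + 83 - 1*(-60)) - (-11*(-58) - 62) = -1/(6 + 83 + 60) - (638 - 62) = -1/149 - 1*576 = -1*1/149 - 576 = -1/149 - 576 = -85825/149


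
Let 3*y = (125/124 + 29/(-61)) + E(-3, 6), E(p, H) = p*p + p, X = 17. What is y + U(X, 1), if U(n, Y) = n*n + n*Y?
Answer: 2331055/7564 ≈ 308.18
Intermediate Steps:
E(p, H) = p + p² (E(p, H) = p² + p = p + p²)
U(n, Y) = n² + Y*n
y = 16471/7564 (y = ((125/124 + 29/(-61)) - 3*(1 - 3))/3 = ((125*(1/124) + 29*(-1/61)) - 3*(-2))/3 = ((125/124 - 29/61) + 6)/3 = (4029/7564 + 6)/3 = (⅓)*(49413/7564) = 16471/7564 ≈ 2.1776)
y + U(X, 1) = 16471/7564 + 17*(1 + 17) = 16471/7564 + 17*18 = 16471/7564 + 306 = 2331055/7564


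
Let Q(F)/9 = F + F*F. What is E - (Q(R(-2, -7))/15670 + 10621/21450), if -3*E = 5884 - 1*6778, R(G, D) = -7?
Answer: 769151291/2585550 ≈ 297.48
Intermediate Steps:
Q(F) = 9*F + 9*F² (Q(F) = 9*(F + F*F) = 9*(F + F²) = 9*F + 9*F²)
E = 298 (E = -(5884 - 1*6778)/3 = -(5884 - 6778)/3 = -⅓*(-894) = 298)
E - (Q(R(-2, -7))/15670 + 10621/21450) = 298 - ((9*(-7)*(1 - 7))/15670 + 10621/21450) = 298 - ((9*(-7)*(-6))*(1/15670) + 10621*(1/21450)) = 298 - (378*(1/15670) + 817/1650) = 298 - (189/7835 + 817/1650) = 298 - 1*1342609/2585550 = 298 - 1342609/2585550 = 769151291/2585550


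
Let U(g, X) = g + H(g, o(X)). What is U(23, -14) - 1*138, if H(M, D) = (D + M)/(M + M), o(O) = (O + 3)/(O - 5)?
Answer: -50031/437 ≈ -114.49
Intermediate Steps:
o(O) = (3 + O)/(-5 + O)
H(M, D) = (D + M)/(2*M) (H(M, D) = (D + M)/((2*M)) = (D + M)*(1/(2*M)) = (D + M)/(2*M))
U(g, X) = g + (g + (3 + X)/(-5 + X))/(2*g) (U(g, X) = g + ((3 + X)/(-5 + X) + g)/(2*g) = g + (g + (3 + X)/(-5 + X))/(2*g))
U(23, -14) - 1*138 = (23 + (½)*(23 + (3 - 14)/(-5 - 14))/23) - 1*138 = (23 + (½)*(1/23)*(23 - 11/(-19))) - 138 = (23 + (½)*(1/23)*(23 - 1/19*(-11))) - 138 = (23 + (½)*(1/23)*(23 + 11/19)) - 138 = (23 + (½)*(1/23)*(448/19)) - 138 = (23 + 224/437) - 138 = 10275/437 - 138 = -50031/437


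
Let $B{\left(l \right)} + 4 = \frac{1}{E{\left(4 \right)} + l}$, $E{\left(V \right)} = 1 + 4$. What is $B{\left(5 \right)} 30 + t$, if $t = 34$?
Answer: $-83$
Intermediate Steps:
$E{\left(V \right)} = 5$
$B{\left(l \right)} = -4 + \frac{1}{5 + l}$
$B{\left(5 \right)} 30 + t = \frac{-19 - 20}{5 + 5} \cdot 30 + 34 = \frac{-19 - 20}{10} \cdot 30 + 34 = \frac{1}{10} \left(-39\right) 30 + 34 = \left(- \frac{39}{10}\right) 30 + 34 = -117 + 34 = -83$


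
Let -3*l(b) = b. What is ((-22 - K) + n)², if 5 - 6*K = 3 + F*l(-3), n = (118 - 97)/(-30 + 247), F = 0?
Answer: 4276624/8649 ≈ 494.46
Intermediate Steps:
l(b) = -b/3
n = 3/31 (n = 21/217 = 21*(1/217) = 3/31 ≈ 0.096774)
K = ⅓ (K = ⅚ - (3 + 0*(-⅓*(-3)))/6 = ⅚ - (3 + 0*1)/6 = ⅚ - (3 + 0)/6 = ⅚ - ⅙*3 = ⅚ - ½ = ⅓ ≈ 0.33333)
((-22 - K) + n)² = ((-22 - 1*⅓) + 3/31)² = ((-22 - ⅓) + 3/31)² = (-67/3 + 3/31)² = (-2068/93)² = 4276624/8649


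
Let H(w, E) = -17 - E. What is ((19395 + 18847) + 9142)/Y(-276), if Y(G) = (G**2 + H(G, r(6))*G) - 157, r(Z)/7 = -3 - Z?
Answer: 47384/63323 ≈ 0.74829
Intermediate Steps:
r(Z) = -21 - 7*Z (r(Z) = 7*(-3 - Z) = -21 - 7*Z)
Y(G) = -157 + G**2 + 46*G (Y(G) = (G**2 + (-17 - (-21 - 7*6))*G) - 157 = (G**2 + (-17 - (-21 - 42))*G) - 157 = (G**2 + (-17 - 1*(-63))*G) - 157 = (G**2 + (-17 + 63)*G) - 157 = (G**2 + 46*G) - 157 = -157 + G**2 + 46*G)
((19395 + 18847) + 9142)/Y(-276) = ((19395 + 18847) + 9142)/(-157 + (-276)**2 + 46*(-276)) = (38242 + 9142)/(-157 + 76176 - 12696) = 47384/63323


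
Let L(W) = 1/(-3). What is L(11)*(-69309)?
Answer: 23103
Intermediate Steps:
L(W) = -⅓
L(11)*(-69309) = -⅓*(-69309) = 23103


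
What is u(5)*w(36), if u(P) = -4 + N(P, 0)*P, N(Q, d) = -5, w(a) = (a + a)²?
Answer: -150336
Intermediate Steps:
w(a) = 4*a² (w(a) = (2*a)² = 4*a²)
u(P) = -4 - 5*P
u(5)*w(36) = (-4 - 5*5)*(4*36²) = (-4 - 25)*(4*1296) = -29*5184 = -150336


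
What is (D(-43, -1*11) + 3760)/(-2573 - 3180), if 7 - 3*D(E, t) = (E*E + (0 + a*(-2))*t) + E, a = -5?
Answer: -3197/5753 ≈ -0.55571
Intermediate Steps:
D(E, t) = 7/3 - 10*t/3 - E/3 - E²/3 (D(E, t) = 7/3 - ((E*E + (0 - 5*(-2))*t) + E)/3 = 7/3 - ((E² + (0 + 10)*t) + E)/3 = 7/3 - ((E² + 10*t) + E)/3 = 7/3 - (E + E² + 10*t)/3 = 7/3 + (-10*t/3 - E/3 - E²/3) = 7/3 - 10*t/3 - E/3 - E²/3)
(D(-43, -1*11) + 3760)/(-2573 - 3180) = ((7/3 - (-10)*11/3 - ⅓*(-43) - ⅓*(-43)²) + 3760)/(-2573 - 3180) = ((7/3 - 10/3*(-11) + 43/3 - ⅓*1849) + 3760)/(-5753) = ((7/3 + 110/3 + 43/3 - 1849/3) + 3760)*(-1/5753) = (-563 + 3760)*(-1/5753) = 3197*(-1/5753) = -3197/5753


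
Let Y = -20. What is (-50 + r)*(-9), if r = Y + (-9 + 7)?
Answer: 648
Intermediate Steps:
r = -22 (r = -20 + (-9 + 7) = -20 - 2 = -22)
(-50 + r)*(-9) = (-50 - 22)*(-9) = -72*(-9) = 648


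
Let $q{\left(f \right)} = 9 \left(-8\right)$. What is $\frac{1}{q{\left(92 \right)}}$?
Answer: $- \frac{1}{72} \approx -0.013889$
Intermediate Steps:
$q{\left(f \right)} = -72$
$\frac{1}{q{\left(92 \right)}} = \frac{1}{-72} = - \frac{1}{72}$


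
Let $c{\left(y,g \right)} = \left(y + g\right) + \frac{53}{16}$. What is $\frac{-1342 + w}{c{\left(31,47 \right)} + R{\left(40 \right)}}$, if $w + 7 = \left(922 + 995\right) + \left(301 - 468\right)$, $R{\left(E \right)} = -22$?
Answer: $\frac{6416}{949} \approx 6.7608$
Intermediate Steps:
$w = 1743$ ($w = -7 + \left(\left(922 + 995\right) + \left(301 - 468\right)\right) = -7 + \left(1917 + \left(301 - 468\right)\right) = -7 + \left(1917 - 167\right) = -7 + 1750 = 1743$)
$c{\left(y,g \right)} = \frac{53}{16} + g + y$ ($c{\left(y,g \right)} = \left(g + y\right) + 53 \cdot \frac{1}{16} = \left(g + y\right) + \frac{53}{16} = \frac{53}{16} + g + y$)
$\frac{-1342 + w}{c{\left(31,47 \right)} + R{\left(40 \right)}} = \frac{-1342 + 1743}{\left(\frac{53}{16} + 47 + 31\right) - 22} = \frac{401}{\frac{1301}{16} - 22} = \frac{401}{\frac{949}{16}} = 401 \cdot \frac{16}{949} = \frac{6416}{949}$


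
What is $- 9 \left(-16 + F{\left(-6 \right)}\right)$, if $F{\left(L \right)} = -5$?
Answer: $189$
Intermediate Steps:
$- 9 \left(-16 + F{\left(-6 \right)}\right) = - 9 \left(-16 - 5\right) = \left(-9\right) \left(-21\right) = 189$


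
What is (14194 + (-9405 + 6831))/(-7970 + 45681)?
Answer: 11620/37711 ≈ 0.30813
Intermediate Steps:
(14194 + (-9405 + 6831))/(-7970 + 45681) = (14194 - 2574)/37711 = 11620*(1/37711) = 11620/37711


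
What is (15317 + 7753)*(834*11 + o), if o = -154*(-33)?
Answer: 328885920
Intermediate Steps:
o = 5082
(15317 + 7753)*(834*11 + o) = (15317 + 7753)*(834*11 + 5082) = 23070*(9174 + 5082) = 23070*14256 = 328885920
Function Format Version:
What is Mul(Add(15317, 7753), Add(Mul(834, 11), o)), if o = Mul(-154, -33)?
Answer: 328885920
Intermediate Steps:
o = 5082
Mul(Add(15317, 7753), Add(Mul(834, 11), o)) = Mul(Add(15317, 7753), Add(Mul(834, 11), 5082)) = Mul(23070, Add(9174, 5082)) = Mul(23070, 14256) = 328885920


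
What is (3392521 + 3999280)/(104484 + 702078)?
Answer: 7391801/806562 ≈ 9.1646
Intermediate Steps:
(3392521 + 3999280)/(104484 + 702078) = 7391801/806562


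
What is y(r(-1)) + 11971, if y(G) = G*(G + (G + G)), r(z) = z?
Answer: 11974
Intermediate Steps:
y(G) = 3*G**2 (y(G) = G*(G + 2*G) = G*(3*G) = 3*G**2)
y(r(-1)) + 11971 = 3*(-1)**2 + 11971 = 3*1 + 11971 = 3 + 11971 = 11974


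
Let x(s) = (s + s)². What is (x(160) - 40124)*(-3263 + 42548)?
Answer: 2446512660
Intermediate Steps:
x(s) = 4*s² (x(s) = (2*s)² = 4*s²)
(x(160) - 40124)*(-3263 + 42548) = (4*160² - 40124)*(-3263 + 42548) = (4*25600 - 40124)*39285 = (102400 - 40124)*39285 = 62276*39285 = 2446512660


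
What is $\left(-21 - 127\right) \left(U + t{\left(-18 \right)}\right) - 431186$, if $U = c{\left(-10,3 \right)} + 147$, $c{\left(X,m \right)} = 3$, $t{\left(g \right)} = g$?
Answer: $-450722$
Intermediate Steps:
$U = 150$ ($U = 3 + 147 = 150$)
$\left(-21 - 127\right) \left(U + t{\left(-18 \right)}\right) - 431186 = \left(-21 - 127\right) \left(150 - 18\right) - 431186 = \left(-21 - 127\right) 132 - 431186 = \left(-148\right) 132 - 431186 = -19536 - 431186 = -450722$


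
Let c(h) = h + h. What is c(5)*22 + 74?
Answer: 294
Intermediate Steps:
c(h) = 2*h
c(5)*22 + 74 = (2*5)*22 + 74 = 10*22 + 74 = 220 + 74 = 294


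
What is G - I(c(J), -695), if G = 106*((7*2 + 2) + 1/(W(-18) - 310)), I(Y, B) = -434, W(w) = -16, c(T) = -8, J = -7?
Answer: 347137/163 ≈ 2129.7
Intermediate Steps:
G = 276395/163 (G = 106*((7*2 + 2) + 1/(-16 - 310)) = 106*((14 + 2) + 1/(-326)) = 106*(16 - 1/326) = 106*(5215/326) = 276395/163 ≈ 1695.7)
G - I(c(J), -695) = 276395/163 - 1*(-434) = 276395/163 + 434 = 347137/163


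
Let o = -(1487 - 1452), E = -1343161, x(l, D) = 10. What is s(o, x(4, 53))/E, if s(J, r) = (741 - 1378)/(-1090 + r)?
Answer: -637/1450613880 ≈ -4.3912e-7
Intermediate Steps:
o = -35 (o = -1*35 = -35)
s(J, r) = -637/(-1090 + r)
s(o, x(4, 53))/E = -637/(-1090 + 10)/(-1343161) = -637/(-1080)*(-1/1343161) = -637*(-1/1080)*(-1/1343161) = (637/1080)*(-1/1343161) = -637/1450613880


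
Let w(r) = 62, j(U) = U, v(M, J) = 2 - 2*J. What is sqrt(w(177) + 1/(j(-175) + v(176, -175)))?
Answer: 5*sqrt(77703)/177 ≈ 7.8744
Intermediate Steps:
sqrt(w(177) + 1/(j(-175) + v(176, -175))) = sqrt(62 + 1/(-175 + (2 - 2*(-175)))) = sqrt(62 + 1/(-175 + (2 + 350))) = sqrt(62 + 1/(-175 + 352)) = sqrt(62 + 1/177) = sqrt(10975/177) = 5*sqrt(77703)/177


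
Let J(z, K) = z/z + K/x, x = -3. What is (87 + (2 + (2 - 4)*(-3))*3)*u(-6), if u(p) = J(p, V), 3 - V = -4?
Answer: -148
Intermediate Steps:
V = 7 (V = 3 - 1*(-4) = 3 + 4 = 7)
J(z, K) = 1 - K/3 (J(z, K) = z/z + K/(-3) = 1 + K*(-1/3) = 1 - K/3)
u(p) = -4/3 (u(p) = 1 - 1/3*7 = 1 - 7/3 = -4/3)
(87 + (2 + (2 - 4)*(-3))*3)*u(-6) = (87 + (2 + (2 - 4)*(-3))*3)*(-4/3) = (87 + (2 - 2*(-3))*3)*(-4/3) = (87 + (2 + 6)*3)*(-4/3) = (87 + 8*3)*(-4/3) = (87 + 24)*(-4/3) = 111*(-4/3) = -148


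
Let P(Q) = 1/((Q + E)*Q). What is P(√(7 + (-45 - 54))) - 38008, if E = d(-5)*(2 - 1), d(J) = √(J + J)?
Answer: (-3496737*√23 - 1748368*√10)/(46*(√10 + 2*√23)) ≈ -38008.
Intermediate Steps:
d(J) = √2*√J (d(J) = √(2*J) = √2*√J)
E = I*√10 (E = (√2*√(-5))*(2 - 1) = (√2*(I*√5))*1 = (I*√10)*1 = I*√10 ≈ 3.1623*I)
P(Q) = 1/(Q*(Q + I*√10)) (P(Q) = 1/((Q + I*√10)*Q) = 1/(Q*(Q + I*√10)))
P(√(7 + (-45 - 54))) - 38008 = 1/((√(7 + (-45 - 54)))*(√(7 + (-45 - 54)) + I*√10)) - 38008 = 1/((√(7 - 99))*(√(7 - 99) + I*√10)) - 38008 = 1/((√(-92))*(√(-92) + I*√10)) - 38008 = 1/(((2*I*√23))*(2*I*√23 + I*√10)) - 38008 = (-I*√23/46)/(I*√10 + 2*I*√23) - 38008 = -I*√23/(46*(I*√10 + 2*I*√23)) - 38008 = -38008 - I*√23/(46*(I*√10 + 2*I*√23))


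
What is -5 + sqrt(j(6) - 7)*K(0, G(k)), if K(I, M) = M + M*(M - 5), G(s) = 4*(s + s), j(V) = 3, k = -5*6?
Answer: -5 + 117120*I ≈ -5.0 + 1.1712e+5*I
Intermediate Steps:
k = -30
G(s) = 8*s (G(s) = 4*(2*s) = 8*s)
K(I, M) = M + M*(-5 + M)
-5 + sqrt(j(6) - 7)*K(0, G(k)) = -5 + sqrt(3 - 7)*((8*(-30))*(-4 + 8*(-30))) = -5 + sqrt(-4)*(-240*(-4 - 240)) = -5 + (2*I)*(-240*(-244)) = -5 + (2*I)*58560 = -5 + 117120*I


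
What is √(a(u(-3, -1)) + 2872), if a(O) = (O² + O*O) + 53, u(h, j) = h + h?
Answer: 9*√37 ≈ 54.745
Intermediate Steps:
u(h, j) = 2*h
a(O) = 53 + 2*O² (a(O) = (O² + O²) + 53 = 2*O² + 53 = 53 + 2*O²)
√(a(u(-3, -1)) + 2872) = √((53 + 2*(2*(-3))²) + 2872) = √((53 + 2*(-6)²) + 2872) = √((53 + 2*36) + 2872) = √((53 + 72) + 2872) = √(125 + 2872) = √2997 = 9*√37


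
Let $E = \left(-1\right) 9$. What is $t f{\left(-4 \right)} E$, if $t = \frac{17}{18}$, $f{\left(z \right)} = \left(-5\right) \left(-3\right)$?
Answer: $- \frac{255}{2} \approx -127.5$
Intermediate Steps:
$f{\left(z \right)} = 15$
$E = -9$
$t = \frac{17}{18}$ ($t = 17 \cdot \frac{1}{18} = \frac{17}{18} \approx 0.94444$)
$t f{\left(-4 \right)} E = \frac{17}{18} \cdot 15 \left(-9\right) = \frac{85}{6} \left(-9\right) = - \frac{255}{2}$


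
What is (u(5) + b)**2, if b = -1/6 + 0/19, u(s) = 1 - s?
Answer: 625/36 ≈ 17.361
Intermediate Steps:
b = -1/6 (b = -1*1/6 + 0*(1/19) = -1/6 + 0 = -1/6 ≈ -0.16667)
(u(5) + b)**2 = ((1 - 1*5) - 1/6)**2 = ((1 - 5) - 1/6)**2 = (-4 - 1/6)**2 = (-25/6)**2 = 625/36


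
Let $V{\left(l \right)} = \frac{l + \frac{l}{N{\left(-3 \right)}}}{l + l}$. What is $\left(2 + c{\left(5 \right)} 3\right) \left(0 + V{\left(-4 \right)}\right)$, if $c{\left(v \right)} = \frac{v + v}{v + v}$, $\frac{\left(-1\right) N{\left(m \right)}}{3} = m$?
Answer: $\frac{25}{9} \approx 2.7778$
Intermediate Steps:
$N{\left(m \right)} = - 3 m$
$c{\left(v \right)} = 1$ ($c{\left(v \right)} = \frac{2 v}{2 v} = 2 v \frac{1}{2 v} = 1$)
$V{\left(l \right)} = \frac{5}{9}$ ($V{\left(l \right)} = \frac{l + \frac{l}{\left(-3\right) \left(-3\right)}}{l + l} = \frac{l + \frac{l}{9}}{2 l} = \left(l + l \frac{1}{9}\right) \frac{1}{2 l} = \left(l + \frac{l}{9}\right) \frac{1}{2 l} = \frac{10 l}{9} \frac{1}{2 l} = \frac{5}{9}$)
$\left(2 + c{\left(5 \right)} 3\right) \left(0 + V{\left(-4 \right)}\right) = \left(2 + 1 \cdot 3\right) \left(0 + \frac{5}{9}\right) = \left(2 + 3\right) \frac{5}{9} = 5 \cdot \frac{5}{9} = \frac{25}{9}$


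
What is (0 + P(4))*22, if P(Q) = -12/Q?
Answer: -66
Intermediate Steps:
(0 + P(4))*22 = (0 - 12/4)*22 = (0 - 12*1/4)*22 = (0 - 3)*22 = -3*22 = -66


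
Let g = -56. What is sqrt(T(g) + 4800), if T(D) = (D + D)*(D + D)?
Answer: 8*sqrt(271) ≈ 131.70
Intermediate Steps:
T(D) = 4*D**2 (T(D) = (2*D)*(2*D) = 4*D**2)
sqrt(T(g) + 4800) = sqrt(4*(-56)**2 + 4800) = sqrt(4*3136 + 4800) = sqrt(12544 + 4800) = sqrt(17344) = 8*sqrt(271)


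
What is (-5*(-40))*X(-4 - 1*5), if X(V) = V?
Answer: -1800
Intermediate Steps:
(-5*(-40))*X(-4 - 1*5) = (-5*(-40))*(-4 - 1*5) = 200*(-4 - 5) = 200*(-9) = -1800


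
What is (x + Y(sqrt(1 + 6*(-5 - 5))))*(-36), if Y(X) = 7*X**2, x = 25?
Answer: 13968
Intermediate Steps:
(x + Y(sqrt(1 + 6*(-5 - 5))))*(-36) = (25 + 7*(sqrt(1 + 6*(-5 - 5)))**2)*(-36) = (25 + 7*(sqrt(1 + 6*(-10)))**2)*(-36) = (25 + 7*(sqrt(1 - 60))**2)*(-36) = (25 + 7*(sqrt(-59))**2)*(-36) = (25 + 7*(I*sqrt(59))**2)*(-36) = (25 + 7*(-59))*(-36) = (25 - 413)*(-36) = -388*(-36) = 13968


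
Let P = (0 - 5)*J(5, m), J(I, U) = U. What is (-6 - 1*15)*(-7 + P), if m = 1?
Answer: 252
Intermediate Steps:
P = -5 (P = (0 - 5)*1 = -5*1 = -5)
(-6 - 1*15)*(-7 + P) = (-6 - 1*15)*(-7 - 5) = (-6 - 15)*(-12) = -21*(-12) = 252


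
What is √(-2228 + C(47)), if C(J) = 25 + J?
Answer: 14*I*√11 ≈ 46.433*I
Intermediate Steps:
√(-2228 + C(47)) = √(-2228 + (25 + 47)) = √(-2228 + 72) = √(-2156) = 14*I*√11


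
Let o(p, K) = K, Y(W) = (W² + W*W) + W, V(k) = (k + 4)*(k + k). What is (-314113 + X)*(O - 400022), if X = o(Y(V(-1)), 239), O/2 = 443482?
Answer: -152838433308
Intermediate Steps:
O = 886964 (O = 2*443482 = 886964)
V(k) = 2*k*(4 + k) (V(k) = (4 + k)*(2*k) = 2*k*(4 + k))
Y(W) = W + 2*W² (Y(W) = (W² + W²) + W = 2*W² + W = W + 2*W²)
X = 239
(-314113 + X)*(O - 400022) = (-314113 + 239)*(886964 - 400022) = -313874*486942 = -152838433308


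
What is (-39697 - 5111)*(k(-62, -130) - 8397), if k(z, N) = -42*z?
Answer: 259572744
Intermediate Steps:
(-39697 - 5111)*(k(-62, -130) - 8397) = (-39697 - 5111)*(-42*(-62) - 8397) = -44808*(2604 - 8397) = -44808*(-5793) = 259572744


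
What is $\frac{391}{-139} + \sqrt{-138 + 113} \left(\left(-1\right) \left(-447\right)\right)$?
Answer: $- \frac{391}{139} + 2235 i \approx -2.813 + 2235.0 i$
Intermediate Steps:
$\frac{391}{-139} + \sqrt{-138 + 113} \left(\left(-1\right) \left(-447\right)\right) = 391 \left(- \frac{1}{139}\right) + \sqrt{-25} \cdot 447 = - \frac{391}{139} + 5 i 447 = - \frac{391}{139} + 2235 i$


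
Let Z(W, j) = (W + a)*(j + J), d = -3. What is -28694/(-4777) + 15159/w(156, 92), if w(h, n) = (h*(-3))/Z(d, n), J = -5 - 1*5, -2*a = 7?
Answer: 990009749/57324 ≈ 17270.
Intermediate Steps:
a = -7/2 (a = -½*7 = -7/2 ≈ -3.5000)
J = -10 (J = -5 - 5 = -10)
Z(W, j) = (-10 + j)*(-7/2 + W) (Z(W, j) = (W - 7/2)*(j - 10) = (-7/2 + W)*(-10 + j) = (-10 + j)*(-7/2 + W))
w(h, n) = -3*h/(65 - 13*n/2) (w(h, n) = (h*(-3))/(35 - 10*(-3) - 7*n/2 - 3*n) = (-3*h)/(35 + 30 - 7*n/2 - 3*n) = (-3*h)/(65 - 13*n/2) = -3*h/(65 - 13*n/2))
-28694/(-4777) + 15159/w(156, 92) = -28694/(-4777) + 15159/(((6/13)*156/(-10 + 92))) = -28694*(-1/4777) + 15159/(((6/13)*156/82)) = 28694/4777 + 15159/(((6/13)*156*(1/82))) = 28694/4777 + 15159/(36/41) = 28694/4777 + 15159*(41/36) = 28694/4777 + 207173/12 = 990009749/57324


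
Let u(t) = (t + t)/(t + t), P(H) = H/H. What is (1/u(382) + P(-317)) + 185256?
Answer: 185258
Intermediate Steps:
P(H) = 1
u(t) = 1 (u(t) = (2*t)/((2*t)) = (2*t)*(1/(2*t)) = 1)
(1/u(382) + P(-317)) + 185256 = (1/1 + 1) + 185256 = (1 + 1) + 185256 = 2 + 185256 = 185258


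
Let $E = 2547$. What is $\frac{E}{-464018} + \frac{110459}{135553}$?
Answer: $\frac{50909710771}{62899031954} \approx 0.80939$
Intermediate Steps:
$\frac{E}{-464018} + \frac{110459}{135553} = \frac{2547}{-464018} + \frac{110459}{135553} = 2547 \left(- \frac{1}{464018}\right) + 110459 \cdot \frac{1}{135553} = - \frac{2547}{464018} + \frac{110459}{135553} = \frac{50909710771}{62899031954}$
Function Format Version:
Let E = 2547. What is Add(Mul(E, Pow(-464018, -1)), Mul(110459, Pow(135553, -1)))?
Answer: Rational(50909710771, 62899031954) ≈ 0.80939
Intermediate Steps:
Add(Mul(E, Pow(-464018, -1)), Mul(110459, Pow(135553, -1))) = Add(Mul(2547, Pow(-464018, -1)), Mul(110459, Pow(135553, -1))) = Add(Mul(2547, Rational(-1, 464018)), Mul(110459, Rational(1, 135553))) = Add(Rational(-2547, 464018), Rational(110459, 135553)) = Rational(50909710771, 62899031954)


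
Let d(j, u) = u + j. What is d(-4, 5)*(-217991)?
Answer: -217991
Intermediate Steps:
d(j, u) = j + u
d(-4, 5)*(-217991) = (-4 + 5)*(-217991) = 1*(-217991) = -217991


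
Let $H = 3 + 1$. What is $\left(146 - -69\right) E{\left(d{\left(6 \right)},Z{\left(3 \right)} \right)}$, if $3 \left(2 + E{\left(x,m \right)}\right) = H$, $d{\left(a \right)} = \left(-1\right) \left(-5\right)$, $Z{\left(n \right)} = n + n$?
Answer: $- \frac{430}{3} \approx -143.33$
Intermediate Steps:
$Z{\left(n \right)} = 2 n$
$d{\left(a \right)} = 5$
$H = 4$
$E{\left(x,m \right)} = - \frac{2}{3}$ ($E{\left(x,m \right)} = -2 + \frac{1}{3} \cdot 4 = -2 + \frac{4}{3} = - \frac{2}{3}$)
$\left(146 - -69\right) E{\left(d{\left(6 \right)},Z{\left(3 \right)} \right)} = \left(146 - -69\right) \left(- \frac{2}{3}\right) = \left(146 + 69\right) \left(- \frac{2}{3}\right) = 215 \left(- \frac{2}{3}\right) = - \frac{430}{3}$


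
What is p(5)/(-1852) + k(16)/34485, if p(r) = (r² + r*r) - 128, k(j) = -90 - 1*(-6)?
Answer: 422377/10644370 ≈ 0.039681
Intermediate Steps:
k(j) = -84 (k(j) = -90 + 6 = -84)
p(r) = -128 + 2*r² (p(r) = (r² + r²) - 128 = 2*r² - 128 = -128 + 2*r²)
p(5)/(-1852) + k(16)/34485 = (-128 + 2*5²)/(-1852) - 84/34485 = (-128 + 2*25)*(-1/1852) - 84*1/34485 = (-128 + 50)*(-1/1852) - 28/11495 = -78*(-1/1852) - 28/11495 = 39/926 - 28/11495 = 422377/10644370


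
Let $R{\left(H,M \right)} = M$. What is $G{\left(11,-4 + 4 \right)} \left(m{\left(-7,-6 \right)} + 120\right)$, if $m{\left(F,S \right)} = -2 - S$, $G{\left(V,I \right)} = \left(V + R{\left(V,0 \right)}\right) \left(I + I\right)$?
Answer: $0$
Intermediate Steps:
$G{\left(V,I \right)} = 2 I V$ ($G{\left(V,I \right)} = \left(V + 0\right) \left(I + I\right) = V 2 I = 2 I V$)
$G{\left(11,-4 + 4 \right)} \left(m{\left(-7,-6 \right)} + 120\right) = 2 \left(-4 + 4\right) 11 \left(\left(-2 - -6\right) + 120\right) = 2 \cdot 0 \cdot 11 \left(\left(-2 + 6\right) + 120\right) = 0 \left(4 + 120\right) = 0 \cdot 124 = 0$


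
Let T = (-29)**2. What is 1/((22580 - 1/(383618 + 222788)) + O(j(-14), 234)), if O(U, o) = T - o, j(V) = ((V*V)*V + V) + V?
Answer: 606406/14060735921 ≈ 4.3128e-5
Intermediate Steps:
T = 841
j(V) = V**3 + 2*V (j(V) = (V**2*V + V) + V = (V**3 + V) + V = (V + V**3) + V = V**3 + 2*V)
O(U, o) = 841 - o
1/((22580 - 1/(383618 + 222788)) + O(j(-14), 234)) = 1/((22580 - 1/(383618 + 222788)) + (841 - 1*234)) = 1/((22580 - 1/606406) + (841 - 234)) = 1/((22580 - 1*1/606406) + 607) = 1/((22580 - 1/606406) + 607) = 1/(13692647479/606406 + 607) = 1/(14060735921/606406) = 606406/14060735921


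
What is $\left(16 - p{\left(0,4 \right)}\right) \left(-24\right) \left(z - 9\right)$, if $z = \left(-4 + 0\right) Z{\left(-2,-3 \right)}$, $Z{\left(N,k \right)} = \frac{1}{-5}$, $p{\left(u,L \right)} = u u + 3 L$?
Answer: $\frac{3936}{5} \approx 787.2$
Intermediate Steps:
$p{\left(u,L \right)} = u^{2} + 3 L$
$Z{\left(N,k \right)} = - \frac{1}{5}$
$z = \frac{4}{5}$ ($z = \left(-4 + 0\right) \left(- \frac{1}{5}\right) = \left(-4\right) \left(- \frac{1}{5}\right) = \frac{4}{5} \approx 0.8$)
$\left(16 - p{\left(0,4 \right)}\right) \left(-24\right) \left(z - 9\right) = \left(16 - \left(0^{2} + 3 \cdot 4\right)\right) \left(-24\right) \left(\frac{4}{5} - 9\right) = \left(16 - \left(0 + 12\right)\right) \left(-24\right) \left(- \frac{41}{5}\right) = \left(16 - 12\right) \left(-24\right) \left(- \frac{41}{5}\right) = 4 \left(-24\right) \left(- \frac{41}{5}\right) = \left(-96\right) \left(- \frac{41}{5}\right) = \frac{3936}{5}$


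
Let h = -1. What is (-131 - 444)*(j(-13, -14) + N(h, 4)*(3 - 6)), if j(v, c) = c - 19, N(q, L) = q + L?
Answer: 24150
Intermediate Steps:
N(q, L) = L + q
j(v, c) = -19 + c
(-131 - 444)*(j(-13, -14) + N(h, 4)*(3 - 6)) = (-131 - 444)*((-19 - 14) + (4 - 1)*(3 - 6)) = -575*(-33 + 3*(-3)) = -575*(-33 - 9) = -575*(-42) = 24150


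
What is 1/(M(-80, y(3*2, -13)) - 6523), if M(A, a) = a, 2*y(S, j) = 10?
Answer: -1/6518 ≈ -0.00015342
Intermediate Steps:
y(S, j) = 5 (y(S, j) = (1/2)*10 = 5)
1/(M(-80, y(3*2, -13)) - 6523) = 1/(5 - 6523) = 1/(-6518) = -1/6518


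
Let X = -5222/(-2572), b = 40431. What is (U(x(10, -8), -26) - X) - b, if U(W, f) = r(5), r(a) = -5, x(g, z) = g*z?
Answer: -52003307/1286 ≈ -40438.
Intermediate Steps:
U(W, f) = -5
X = 2611/1286 (X = -5222*(-1/2572) = 2611/1286 ≈ 2.0303)
(U(x(10, -8), -26) - X) - b = (-5 - 1*2611/1286) - 1*40431 = (-5 - 2611/1286) - 40431 = -9041/1286 - 40431 = -52003307/1286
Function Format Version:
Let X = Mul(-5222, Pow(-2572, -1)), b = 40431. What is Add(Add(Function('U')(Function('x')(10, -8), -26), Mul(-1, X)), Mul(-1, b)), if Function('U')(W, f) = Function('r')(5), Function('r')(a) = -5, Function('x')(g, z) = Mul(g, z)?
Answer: Rational(-52003307, 1286) ≈ -40438.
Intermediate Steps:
Function('U')(W, f) = -5
X = Rational(2611, 1286) (X = Mul(-5222, Rational(-1, 2572)) = Rational(2611, 1286) ≈ 2.0303)
Add(Add(Function('U')(Function('x')(10, -8), -26), Mul(-1, X)), Mul(-1, b)) = Add(Add(-5, Mul(-1, Rational(2611, 1286))), Mul(-1, 40431)) = Add(Add(-5, Rational(-2611, 1286)), -40431) = Add(Rational(-9041, 1286), -40431) = Rational(-52003307, 1286)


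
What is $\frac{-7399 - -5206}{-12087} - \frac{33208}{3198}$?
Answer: $- \frac{429599}{42107} \approx -10.203$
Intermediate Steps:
$\frac{-7399 - -5206}{-12087} - \frac{33208}{3198} = \left(-7399 + 5206\right) \left(- \frac{1}{12087}\right) - \frac{16604}{1599} = \left(-2193\right) \left(- \frac{1}{12087}\right) - \frac{16604}{1599} = \frac{43}{237} - \frac{16604}{1599} = - \frac{429599}{42107}$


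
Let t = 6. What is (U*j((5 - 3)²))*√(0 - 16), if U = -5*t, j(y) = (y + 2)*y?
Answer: -2880*I ≈ -2880.0*I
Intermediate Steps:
j(y) = y*(2 + y) (j(y) = (2 + y)*y = y*(2 + y))
U = -30 (U = -5*6 = -30)
(U*j((5 - 3)²))*√(0 - 16) = (-30*(5 - 3)²*(2 + (5 - 3)²))*√(0 - 16) = (-30*2²*(2 + 2²))*√(-16) = (-120*(2 + 4))*(4*I) = (-120*6)*(4*I) = (-30*24)*(4*I) = -2880*I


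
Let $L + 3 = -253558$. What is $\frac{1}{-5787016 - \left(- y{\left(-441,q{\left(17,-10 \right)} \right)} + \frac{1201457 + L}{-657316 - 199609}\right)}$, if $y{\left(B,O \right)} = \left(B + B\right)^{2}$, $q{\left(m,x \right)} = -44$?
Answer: $- \frac{856925}{4292415214204} \approx -1.9964 \cdot 10^{-7}$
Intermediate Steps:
$L = -253561$ ($L = -3 - 253558 = -253561$)
$y{\left(B,O \right)} = 4 B^{2}$ ($y{\left(B,O \right)} = \left(2 B\right)^{2} = 4 B^{2}$)
$\frac{1}{-5787016 - \left(- y{\left(-441,q{\left(17,-10 \right)} \right)} + \frac{1201457 + L}{-657316 - 199609}\right)} = \frac{1}{-5787016 + \left(4 \left(-441\right)^{2} - \frac{1201457 - 253561}{-657316 - 199609}\right)} = \frac{1}{-5787016 + \left(4 \cdot 194481 - \frac{947896}{-657316 - 199609}\right)} = \frac{1}{-5787016 + \left(777924 - \frac{947896}{-657316 - 199609}\right)} = \frac{1}{-5787016 + \left(777924 - \frac{947896}{-856925}\right)} = \frac{1}{-5787016 + \left(777924 - 947896 \left(- \frac{1}{856925}\right)\right)} = \frac{1}{-5787016 + \left(777924 - - \frac{947896}{856925}\right)} = \frac{1}{-5787016 + \left(777924 + \frac{947896}{856925}\right)} = \frac{1}{-5787016 + \frac{666623471596}{856925}} = \frac{1}{- \frac{4292415214204}{856925}} = - \frac{856925}{4292415214204}$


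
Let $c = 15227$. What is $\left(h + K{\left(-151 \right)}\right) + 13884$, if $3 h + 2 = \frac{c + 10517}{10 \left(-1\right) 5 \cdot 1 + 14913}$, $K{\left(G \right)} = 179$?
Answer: $\frac{627051125}{44589} \approx 14063.0$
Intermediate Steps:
$h = - \frac{3982}{44589}$ ($h = - \frac{2}{3} + \frac{\left(15227 + 10517\right) \frac{1}{10 \left(-1\right) 5 \cdot 1 + 14913}}{3} = - \frac{2}{3} + \frac{25744 \frac{1}{\left(-10\right) 5 + 14913}}{3} = - \frac{2}{3} + \frac{25744 \frac{1}{-50 + 14913}}{3} = - \frac{2}{3} + \frac{25744 \cdot \frac{1}{14863}}{3} = - \frac{2}{3} + \frac{1}{3} \cdot \frac{25744}{14863} = - \frac{2}{3} + \frac{25744}{44589} = - \frac{3982}{44589} \approx -0.089305$)
$\left(h + K{\left(-151 \right)}\right) + 13884 = \left(- \frac{3982}{44589} + 179\right) + 13884 = \frac{7977449}{44589} + 13884 = \frac{627051125}{44589}$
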